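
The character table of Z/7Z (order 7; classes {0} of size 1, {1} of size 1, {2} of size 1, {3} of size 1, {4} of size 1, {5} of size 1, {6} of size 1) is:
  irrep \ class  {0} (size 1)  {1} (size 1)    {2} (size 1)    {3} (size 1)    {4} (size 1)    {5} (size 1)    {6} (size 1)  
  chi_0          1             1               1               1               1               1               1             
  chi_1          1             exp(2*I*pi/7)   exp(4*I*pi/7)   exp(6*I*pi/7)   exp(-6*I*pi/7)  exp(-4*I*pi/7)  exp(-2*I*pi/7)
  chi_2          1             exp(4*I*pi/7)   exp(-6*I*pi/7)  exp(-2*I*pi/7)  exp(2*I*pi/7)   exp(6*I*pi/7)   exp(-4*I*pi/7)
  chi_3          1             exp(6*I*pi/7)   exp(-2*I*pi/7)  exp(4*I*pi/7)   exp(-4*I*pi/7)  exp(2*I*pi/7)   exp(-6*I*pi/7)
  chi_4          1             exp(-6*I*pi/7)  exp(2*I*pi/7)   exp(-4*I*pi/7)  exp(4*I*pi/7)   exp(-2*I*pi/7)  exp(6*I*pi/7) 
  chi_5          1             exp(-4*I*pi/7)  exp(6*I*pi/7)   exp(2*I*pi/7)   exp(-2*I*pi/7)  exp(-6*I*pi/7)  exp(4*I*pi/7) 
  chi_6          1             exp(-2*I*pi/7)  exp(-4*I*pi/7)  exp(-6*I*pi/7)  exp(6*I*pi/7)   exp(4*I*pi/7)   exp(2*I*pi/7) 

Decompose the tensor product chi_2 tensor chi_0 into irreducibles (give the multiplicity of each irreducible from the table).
chi_2 tensor chi_0 = chi_2 (all other irreducibles have multiplicity 0).

The character of a tensor product is the pointwise product (chi_2 * chi_0)(C) = chi_2(C) * chi_0(C):
  {0}: (1)*(1), {1}: (exp(4*I*pi/7))*(1), {2}: (exp(-6*I*pi/7))*(1), {3}: (exp(-2*I*pi/7))*(1), {4}: (exp(2*I*pi/7))*(1), {5}: (exp(6*I*pi/7))*(1), {6}: (exp(-4*I*pi/7))*(1)
so (chi_2 * chi_0) takes values
  {0} -> 1, {1} -> exp(4*I*pi/7), {2} -> exp(-6*I*pi/7), {3} -> exp(-2*I*pi/7), {4} -> exp(2*I*pi/7), {5} -> exp(6*I*pi/7), {6} -> exp(-4*I*pi/7).
Now take the inner product of this character with each irreducible chi from the table, <chi_2*chi_0, chi> = (1/7) sum_C |C| (chi_2*chi_0)(C) conj(chi(C)):
  <chi_2*chi_0, chi_0> = (1/7)[1*(1)*conj(1) + 1*(exp(4*I*pi/7))*conj(1) + 1*(exp(-6*I*pi/7))*conj(1) + 1*(exp(-2*I*pi/7))*conj(1) + 1*(exp(2*I*pi/7))*conj(1) + 1*(exp(6*I*pi/7))*conj(1) + 1*(exp(-4*I*pi/7))*conj(1)]
      = (1/7)[(1) + (exp(4*I*pi/7)) + (exp(-6*I*pi/7)) + (exp(-2*I*pi/7)) + (exp(2*I*pi/7)) + (exp(6*I*pi/7)) + (exp(-4*I*pi/7))] = 0/7 = 0
  <chi_2*chi_0, chi_1> = (1/7)[1*(1)*conj(1) + 1*(exp(4*I*pi/7))*conj(exp(2*I*pi/7)) + 1*(exp(-6*I*pi/7))*conj(exp(4*I*pi/7)) + 1*(exp(-2*I*pi/7))*conj(exp(6*I*pi/7)) + 1*(exp(2*I*pi/7))*conj(exp(-6*I*pi/7)) + 1*(exp(6*I*pi/7))*conj(exp(-4*I*pi/7)) + 1*(exp(-4*I*pi/7))*conj(exp(-2*I*pi/7))]
      = (1/7)[(1) + (exp(2*I*pi/7)) + (exp(4*I*pi/7)) + (exp(6*I*pi/7)) + (exp(-6*I*pi/7)) + (exp(-4*I*pi/7)) + (exp(-2*I*pi/7))] = 0/7 = 0
  <chi_2*chi_0, chi_2> = (1/7)[1*(1)*conj(1) + 1*(exp(4*I*pi/7))*conj(exp(4*I*pi/7)) + 1*(exp(-6*I*pi/7))*conj(exp(-6*I*pi/7)) + 1*(exp(-2*I*pi/7))*conj(exp(-2*I*pi/7)) + 1*(exp(2*I*pi/7))*conj(exp(2*I*pi/7)) + 1*(exp(6*I*pi/7))*conj(exp(6*I*pi/7)) + 1*(exp(-4*I*pi/7))*conj(exp(-4*I*pi/7))]
      = (1/7)[(1) + (1) + (1) + (1) + (1) + (1) + (1)] = 7/7 = 1
  <chi_2*chi_0, chi_3> = (1/7)[1*(1)*conj(1) + 1*(exp(4*I*pi/7))*conj(exp(6*I*pi/7)) + 1*(exp(-6*I*pi/7))*conj(exp(-2*I*pi/7)) + 1*(exp(-2*I*pi/7))*conj(exp(4*I*pi/7)) + 1*(exp(2*I*pi/7))*conj(exp(-4*I*pi/7)) + 1*(exp(6*I*pi/7))*conj(exp(2*I*pi/7)) + 1*(exp(-4*I*pi/7))*conj(exp(-6*I*pi/7))]
      = (1/7)[(1) + (exp(-2*I*pi/7)) + (exp(-4*I*pi/7)) + (exp(-6*I*pi/7)) + (exp(6*I*pi/7)) + (exp(4*I*pi/7)) + (exp(2*I*pi/7))] = 0/7 = 0
  <chi_2*chi_0, chi_4> = (1/7)[1*(1)*conj(1) + 1*(exp(4*I*pi/7))*conj(exp(-6*I*pi/7)) + 1*(exp(-6*I*pi/7))*conj(exp(2*I*pi/7)) + 1*(exp(-2*I*pi/7))*conj(exp(-4*I*pi/7)) + 1*(exp(2*I*pi/7))*conj(exp(4*I*pi/7)) + 1*(exp(6*I*pi/7))*conj(exp(-2*I*pi/7)) + 1*(exp(-4*I*pi/7))*conj(exp(6*I*pi/7))]
      = (1/7)[(1) + (exp(-4*I*pi/7)) + (exp(6*I*pi/7)) + (exp(2*I*pi/7)) + (exp(-2*I*pi/7)) + (exp(-6*I*pi/7)) + (exp(4*I*pi/7))] = 0/7 = 0
  <chi_2*chi_0, chi_5> = (1/7)[1*(1)*conj(1) + 1*(exp(4*I*pi/7))*conj(exp(-4*I*pi/7)) + 1*(exp(-6*I*pi/7))*conj(exp(6*I*pi/7)) + 1*(exp(-2*I*pi/7))*conj(exp(2*I*pi/7)) + 1*(exp(2*I*pi/7))*conj(exp(-2*I*pi/7)) + 1*(exp(6*I*pi/7))*conj(exp(-6*I*pi/7)) + 1*(exp(-4*I*pi/7))*conj(exp(4*I*pi/7))]
      = (1/7)[(1) + (exp(-6*I*pi/7)) + (exp(2*I*pi/7)) + (exp(-4*I*pi/7)) + (exp(4*I*pi/7)) + (exp(-2*I*pi/7)) + (exp(6*I*pi/7))] = 0/7 = 0
  <chi_2*chi_0, chi_6> = (1/7)[1*(1)*conj(1) + 1*(exp(4*I*pi/7))*conj(exp(-2*I*pi/7)) + 1*(exp(-6*I*pi/7))*conj(exp(-4*I*pi/7)) + 1*(exp(-2*I*pi/7))*conj(exp(-6*I*pi/7)) + 1*(exp(2*I*pi/7))*conj(exp(6*I*pi/7)) + 1*(exp(6*I*pi/7))*conj(exp(4*I*pi/7)) + 1*(exp(-4*I*pi/7))*conj(exp(2*I*pi/7))]
      = (1/7)[(1) + (exp(6*I*pi/7)) + (exp(-2*I*pi/7)) + (exp(4*I*pi/7)) + (exp(-4*I*pi/7)) + (exp(2*I*pi/7)) + (exp(-6*I*pi/7))] = 0/7 = 0
(Exp terms are combined using exp(i*s)*conj(exp(i*t)) = exp(i*(s-t)), and sums of them are collapsed using the identity that for every m > 1 the m distinct m-th roots of unity sum to 0, e.g. 1 + exp(2*I*pi/3) + exp(-2*I*pi/3) = 0.)
Hence the multiplicities are chi_2: 1. Dimension check: dim(chi_2)*dim(chi_0) = 1*1 = 1 and sum (mult * dim) = 1*1 = 1.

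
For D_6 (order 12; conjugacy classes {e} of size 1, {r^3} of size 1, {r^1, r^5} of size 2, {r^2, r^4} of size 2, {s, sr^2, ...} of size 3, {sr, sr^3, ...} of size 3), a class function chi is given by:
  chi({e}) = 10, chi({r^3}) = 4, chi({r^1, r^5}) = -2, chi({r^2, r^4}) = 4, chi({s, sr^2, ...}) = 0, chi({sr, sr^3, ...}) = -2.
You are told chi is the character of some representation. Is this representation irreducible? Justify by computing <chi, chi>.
Not irreducible (reducible): <chi, chi> = 14 > 1.

Explanation: <chi, chi> = (1/|G|) sum_C |C| * |chi(C)|^2 = (1/12)[1*|10|^2 + 1*|4|^2 + 2*|-2|^2 + 2*|4|^2 + 3*|0|^2 + 3*|-2|^2]
  = (1/12)[(100) + (16) + (8) + (32) + (0) + (12)] = 168/12 = 14.
A character is irreducible iff <chi, chi> = 1, so this representation is reducible.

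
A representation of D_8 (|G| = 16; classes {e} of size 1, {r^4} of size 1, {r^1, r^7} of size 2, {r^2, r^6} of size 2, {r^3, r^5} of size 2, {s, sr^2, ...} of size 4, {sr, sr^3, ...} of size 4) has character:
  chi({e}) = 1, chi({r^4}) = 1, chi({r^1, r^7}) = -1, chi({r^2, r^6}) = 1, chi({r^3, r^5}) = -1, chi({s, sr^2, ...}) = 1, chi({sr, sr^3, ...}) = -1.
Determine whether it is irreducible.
Irreducible: <chi, chi> = 1.

Reasoning: <chi, chi> = (1/|G|) sum_C |C| * |chi(C)|^2 = (1/16)[1*|1|^2 + 1*|1|^2 + 2*|-1|^2 + 2*|1|^2 + 2*|-1|^2 + 4*|1|^2 + 4*|-1|^2]
  = (1/16)[(1) + (1) + (2) + (2) + (2) + (4) + (4)] = 16/16 = 1.
A character is irreducible iff <chi, chi> = 1, so this representation is irreducible.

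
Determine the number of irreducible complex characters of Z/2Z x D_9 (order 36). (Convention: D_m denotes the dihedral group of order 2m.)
12

Working: The number of irreducible complex representations of a finite group equals its number of conjugacy classes. For a direct product, #classes(G x H) = #classes(G) * #classes(H). Z/2Z has 2 classes (abelian), D_9 has 6 classes, so 2 * 6 = 12, so Z/2Z x D_9 (order 36) has exactly 12 irreducible complex representations.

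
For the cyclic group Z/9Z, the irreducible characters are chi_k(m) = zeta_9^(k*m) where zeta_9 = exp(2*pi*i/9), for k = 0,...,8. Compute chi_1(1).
chi_1(1) = zeta_9^1 = exp(2*I*pi/9)

Argument: chi_1(1) = zeta_9^(1*1) = zeta_9^1. Since zeta_9^9 = 1, this equals zeta_9^1 = exp(2*pi*i*1/9) = exp(2*I*pi/9).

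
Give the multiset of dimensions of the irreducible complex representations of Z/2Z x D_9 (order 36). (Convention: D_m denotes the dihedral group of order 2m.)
Dimensions: 1, 1, 1, 1, 2, 2, 2, 2, 2, 2, 2, 2

Argument: There are 12 irreducibles (= number of conjugacy classes). Their dimensions d_i satisfy sum d_i^2 = |G| = 36: 1 + 1 + 1 + 1 + 4 + 4 + 4 + 4 + 4 + 4 + 4 + 4 = 36. (For the product with Z/2Z: each of the 2 1-dim characters of Z/2Z tensors with each irrep of D_9, giving 2 copies of each D_9-dimension.)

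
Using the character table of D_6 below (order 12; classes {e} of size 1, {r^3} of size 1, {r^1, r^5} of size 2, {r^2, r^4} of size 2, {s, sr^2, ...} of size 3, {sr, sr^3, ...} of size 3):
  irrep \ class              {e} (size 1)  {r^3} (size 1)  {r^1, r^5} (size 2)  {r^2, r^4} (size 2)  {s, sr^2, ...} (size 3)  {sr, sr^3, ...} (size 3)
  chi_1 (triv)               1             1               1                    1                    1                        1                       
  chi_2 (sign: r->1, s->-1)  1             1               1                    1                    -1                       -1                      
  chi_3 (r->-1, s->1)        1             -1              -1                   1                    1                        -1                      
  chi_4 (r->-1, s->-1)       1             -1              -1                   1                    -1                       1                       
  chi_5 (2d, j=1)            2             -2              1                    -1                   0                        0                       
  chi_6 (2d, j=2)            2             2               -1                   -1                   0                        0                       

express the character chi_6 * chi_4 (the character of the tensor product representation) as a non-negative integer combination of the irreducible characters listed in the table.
chi_6 tensor chi_4 = chi_5 (all other irreducibles have multiplicity 0).

Reasoning: The character of a tensor product is the pointwise product (chi_6 * chi_4)(C) = chi_6(C) * chi_4(C):
  {e}: (2)*(1), {r^3}: (2)*(-1), {r^1, r^5}: (-1)*(-1), {r^2, r^4}: (-1)*(1), {s, sr^2, ...}: (0)*(-1), {sr, sr^3, ...}: (0)*(1)
so (chi_6 * chi_4) takes values
  {e} -> 2, {r^3} -> -2, {r^1, r^5} -> 1, {r^2, r^4} -> -1, {s, sr^2, ...} -> 0, {sr, sr^3, ...} -> 0.
Now take the inner product of this character with each irreducible chi from the table, <chi_6*chi_4, chi> = (1/12) sum_C |C| (chi_6*chi_4)(C) conj(chi(C)):
  <chi_6*chi_4, chi_1> = (1/12)[1*(2)*conj(1) + 1*(-2)*conj(1) + 2*(1)*conj(1) + 2*(-1)*conj(1) + 3*(0)*conj(1) + 3*(0)*conj(1)]
      = (1/12)[(2) + (-2) + (2) + (-2) + (0) + (0)] = 0/12 = 0
  <chi_6*chi_4, chi_2> = (1/12)[1*(2)*conj(1) + 1*(-2)*conj(1) + 2*(1)*conj(1) + 2*(-1)*conj(1) + 3*(0)*conj(-1) + 3*(0)*conj(-1)]
      = (1/12)[(2) + (-2) + (2) + (-2) + (0) + (0)] = 0/12 = 0
  <chi_6*chi_4, chi_3> = (1/12)[1*(2)*conj(1) + 1*(-2)*conj(-1) + 2*(1)*conj(-1) + 2*(-1)*conj(1) + 3*(0)*conj(1) + 3*(0)*conj(-1)]
      = (1/12)[(2) + (2) + (-2) + (-2) + (0) + (0)] = 0/12 = 0
  <chi_6*chi_4, chi_4> = (1/12)[1*(2)*conj(1) + 1*(-2)*conj(-1) + 2*(1)*conj(-1) + 2*(-1)*conj(1) + 3*(0)*conj(-1) + 3*(0)*conj(1)]
      = (1/12)[(2) + (2) + (-2) + (-2) + (0) + (0)] = 0/12 = 0
  <chi_6*chi_4, chi_5> = (1/12)[1*(2)*conj(2) + 1*(-2)*conj(-2) + 2*(1)*conj(1) + 2*(-1)*conj(-1) + 3*(0)*conj(0) + 3*(0)*conj(0)]
      = (1/12)[(4) + (4) + (2) + (2) + (0) + (0)] = 12/12 = 1
  <chi_6*chi_4, chi_6> = (1/12)[1*(2)*conj(2) + 1*(-2)*conj(2) + 2*(1)*conj(-1) + 2*(-1)*conj(-1) + 3*(0)*conj(0) + 3*(0)*conj(0)]
      = (1/12)[(4) + (-4) + (-2) + (2) + (0) + (0)] = 0/12 = 0
Hence the multiplicities are chi_5: 1. Dimension check: dim(chi_6)*dim(chi_4) = 2*1 = 2 and sum (mult * dim) = 1*2 = 2.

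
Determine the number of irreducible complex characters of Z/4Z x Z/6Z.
24

Reasoning: The number of irreducible complex representations of a finite group equals its number of conjugacy classes. Z/4Z x Z/6Z is abelian of order 24, so every element is its own conjugacy class: 24 classes, so Z/4Z x Z/6Z (order 24) has exactly 24 irreducible complex representations.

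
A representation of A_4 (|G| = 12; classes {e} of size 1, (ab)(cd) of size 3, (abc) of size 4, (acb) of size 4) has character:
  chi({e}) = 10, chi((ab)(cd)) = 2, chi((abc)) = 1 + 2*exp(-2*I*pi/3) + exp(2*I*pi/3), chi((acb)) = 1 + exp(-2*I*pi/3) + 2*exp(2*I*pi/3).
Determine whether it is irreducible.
Not irreducible (reducible): <chi, chi> = 10 > 1.

Justification: <chi, chi> = (1/|G|) sum_C |C| * |chi(C)|^2 = (1/12)[1*|10|^2 + 3*|2|^2 + 4*|1 + 2*exp(-2*I*pi/3) + exp(2*I*pi/3)|^2 + 4*|1 + exp(-2*I*pi/3) + 2*exp(2*I*pi/3)|^2]
  = (1/12)[(100) + (12) + (4) + (4)] = 120/12 = 10.
(Exp terms are combined using exp(i*s)*conj(exp(i*t)) = exp(i*(s-t)), and sums of them are collapsed using the identity that for every m > 1 the m distinct m-th roots of unity sum to 0, e.g. 1 + exp(2*I*pi/3) + exp(-2*I*pi/3) = 0.)
A character is irreducible iff <chi, chi> = 1, so this representation is reducible.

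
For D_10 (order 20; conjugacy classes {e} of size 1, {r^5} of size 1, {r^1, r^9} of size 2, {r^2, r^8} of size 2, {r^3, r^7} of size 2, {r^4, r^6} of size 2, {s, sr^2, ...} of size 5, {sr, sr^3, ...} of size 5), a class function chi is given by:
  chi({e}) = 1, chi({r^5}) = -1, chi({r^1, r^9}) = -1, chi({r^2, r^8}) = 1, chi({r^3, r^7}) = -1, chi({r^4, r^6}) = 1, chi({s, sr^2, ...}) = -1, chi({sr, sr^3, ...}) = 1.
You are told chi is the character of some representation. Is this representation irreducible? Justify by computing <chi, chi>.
Irreducible: <chi, chi> = 1.

Proof sketch: <chi, chi> = (1/|G|) sum_C |C| * |chi(C)|^2 = (1/20)[1*|1|^2 + 1*|-1|^2 + 2*|-1|^2 + 2*|1|^2 + 2*|-1|^2 + 2*|1|^2 + 5*|-1|^2 + 5*|1|^2]
  = (1/20)[(1) + (1) + (2) + (2) + (2) + (2) + (5) + (5)] = 20/20 = 1.
A character is irreducible iff <chi, chi> = 1, so this representation is irreducible.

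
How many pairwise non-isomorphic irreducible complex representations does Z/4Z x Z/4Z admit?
16

Details: The number of irreducible complex representations of a finite group equals its number of conjugacy classes. Z/4Z x Z/4Z is abelian of order 16, so every element is its own conjugacy class: 16 classes, so Z/4Z x Z/4Z (order 16) has exactly 16 irreducible complex representations.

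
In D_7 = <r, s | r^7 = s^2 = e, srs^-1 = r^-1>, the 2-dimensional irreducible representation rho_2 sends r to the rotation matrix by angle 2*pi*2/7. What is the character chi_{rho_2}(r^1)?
chi_{rho_2}(r^1) = 2*cos(2*pi*2*1/7) = -2*cos(3*pi/7)

rho_2(r^1) is rotation by angle 2*pi*2*1/7, whose trace is 2*cos(2*pi*2*1/7) = -2*cos(3*pi/7).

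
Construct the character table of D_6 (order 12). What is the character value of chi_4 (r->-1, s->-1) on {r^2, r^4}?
Conjugacy classes: {e} of size 1, {r^3} of size 1, {r^1, r^5} of size 2, {r^2, r^4} of size 2, {s, sr^2, ...} of size 3, {sr, sr^3, ...} of size 3.
Character table:
  irrep \ class              {e} (size 1)  {r^3} (size 1)  {r^1, r^5} (size 2)  {r^2, r^4} (size 2)  {s, sr^2, ...} (size 3)  {sr, sr^3, ...} (size 3)
  chi_1 (triv)               1             1               1                    1                    1                        1                       
  chi_2 (sign: r->1, s->-1)  1             1               1                    1                    -1                       -1                      
  chi_3 (r->-1, s->1)        1             -1              -1                   1                    1                        -1                      
  chi_4 (r->-1, s->-1)       1             -1              -1                   1                    -1                       1                       
  chi_5 (2d, j=1)            2             -2              1                    -1                   0                        0                       
  chi_6 (2d, j=2)            2             2               -1                   -1                   0                        0                       

Spot check: chi_4 (r->-1, s->-1) on {r^2, r^4} = 1.

Argument: D_6 has order 2*6 = 12 with 6 conjugacy classes, hence 6 irreducibles. Sum of squared dims 1 + 1 + 1 + 1 + 4 + 4 = 12 = |G|. Linear characters come from the abelianisation; the 2-dimensional irreps have character r^k -> 2*cos(2*pi*j*k/6), reflections -> 0.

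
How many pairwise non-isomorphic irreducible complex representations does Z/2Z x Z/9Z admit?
18

Reasoning: The number of irreducible complex representations of a finite group equals its number of conjugacy classes. Z/2Z x Z/9Z is abelian of order 18, so every element is its own conjugacy class: 18 classes, so Z/2Z x Z/9Z (order 18) has exactly 18 irreducible complex representations.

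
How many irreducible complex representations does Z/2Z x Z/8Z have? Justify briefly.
16

Reasoning: The number of irreducible complex representations of a finite group equals its number of conjugacy classes. Z/2Z x Z/8Z is abelian of order 16, so every element is its own conjugacy class: 16 classes, so Z/2Z x Z/8Z (order 16) has exactly 16 irreducible complex representations.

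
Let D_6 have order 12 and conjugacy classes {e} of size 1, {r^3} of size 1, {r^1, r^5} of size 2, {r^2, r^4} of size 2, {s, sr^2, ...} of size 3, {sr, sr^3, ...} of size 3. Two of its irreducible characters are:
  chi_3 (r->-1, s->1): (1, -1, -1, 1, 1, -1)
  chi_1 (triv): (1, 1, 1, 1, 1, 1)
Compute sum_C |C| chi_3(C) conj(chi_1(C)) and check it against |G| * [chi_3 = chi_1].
Sum = 0; so <chi_3, chi_1> = 0 (distinct irreducibles are orthogonal).

Justification: Compute term by term over conjugacy classes (|C| * chi_3(C) * conj(chi_1(C))):
  1*(1)*conj(1) + 1*(-1)*conj(1) + 2*(-1)*conj(1) + 2*(1)*conj(1) + 3*(1)*conj(1) + 3*(-1)*conj(1)
  = (1) + (-1) + (-2) + (2) + (3) + (-3)
  = 0.
Dividing by |G| = 12 gives 0/12 = 0, matching the row-orthogonality relation <chi_3, chi_1> = [chi_3 = chi_1].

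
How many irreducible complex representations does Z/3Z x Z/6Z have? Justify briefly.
18

Derivation: The number of irreducible complex representations of a finite group equals its number of conjugacy classes. Z/3Z x Z/6Z is abelian of order 18, so every element is its own conjugacy class: 18 classes, so Z/3Z x Z/6Z (order 18) has exactly 18 irreducible complex representations.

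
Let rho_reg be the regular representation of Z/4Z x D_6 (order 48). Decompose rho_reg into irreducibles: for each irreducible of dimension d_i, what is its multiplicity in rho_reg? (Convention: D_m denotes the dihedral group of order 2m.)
Each irreducible V_i of dimension d_i appears with multiplicity d_i, i.e. rho_reg = (direct sum over all irreducibles V_i) d_i V_i. The irreducible dimensions for Z/4Z x D_6 are 1, 1, 1, 1, 1, 1, 1, 1, 1, 1, 1, 1, 1, 1, 1, 1, 2, 2, 2, 2, 2, 2, 2, 2: 16 irreducibles of dimension 1, each with multiplicity 1; 8 irreducibles of dimension 2, each with multiplicity 2. Total dimension 16*1*1 + 8*2*2 = 48 = |G|.

Solution. General theorem: in the regular representation of a finite group G, each irreducible appears with multiplicity equal to its dimension. Check: dim(rho_reg) = sum d_i^2 = 1 + 1 + 1 + 1 + 1 + 1 + 1 + 1 + 1 + 1 + 1 + 1 + 1 + 1 + 1 + 1 + 4 + 4 + 4 + 4 + 4 + 4 + 4 + 4 = 48 = |G|.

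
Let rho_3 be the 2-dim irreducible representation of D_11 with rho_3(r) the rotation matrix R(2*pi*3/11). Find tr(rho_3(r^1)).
chi_{rho_3}(r^1) = 2*cos(2*pi*3*1/11) = -2*cos(5*pi/11)

rho_3(r^1) is rotation by angle 2*pi*3*1/11, whose trace is 2*cos(2*pi*3*1/11) = -2*cos(5*pi/11).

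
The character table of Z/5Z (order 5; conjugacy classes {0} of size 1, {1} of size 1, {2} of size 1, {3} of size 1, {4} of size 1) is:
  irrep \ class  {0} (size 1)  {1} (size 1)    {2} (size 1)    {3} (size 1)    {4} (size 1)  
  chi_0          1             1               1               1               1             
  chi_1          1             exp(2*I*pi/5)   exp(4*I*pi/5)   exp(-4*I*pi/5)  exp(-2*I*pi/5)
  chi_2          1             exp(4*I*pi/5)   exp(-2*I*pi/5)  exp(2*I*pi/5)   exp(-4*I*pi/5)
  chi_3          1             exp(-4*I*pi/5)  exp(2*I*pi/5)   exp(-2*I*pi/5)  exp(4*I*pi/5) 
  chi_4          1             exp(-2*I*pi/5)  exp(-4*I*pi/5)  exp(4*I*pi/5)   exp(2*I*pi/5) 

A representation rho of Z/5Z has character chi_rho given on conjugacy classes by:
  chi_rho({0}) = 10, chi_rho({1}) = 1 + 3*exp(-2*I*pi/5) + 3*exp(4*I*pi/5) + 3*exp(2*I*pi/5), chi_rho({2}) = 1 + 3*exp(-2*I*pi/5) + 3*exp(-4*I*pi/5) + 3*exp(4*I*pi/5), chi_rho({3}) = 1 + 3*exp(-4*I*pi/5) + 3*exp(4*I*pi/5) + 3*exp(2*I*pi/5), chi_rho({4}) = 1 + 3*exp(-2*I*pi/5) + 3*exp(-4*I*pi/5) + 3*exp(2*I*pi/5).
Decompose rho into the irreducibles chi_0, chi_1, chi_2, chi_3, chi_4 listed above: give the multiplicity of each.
Multiplicities: chi_0: 1, chi_1: 3, chi_2: 3, chi_3: 0, chi_4: 3.

Explanation: Use <chi_rho, chi> = (1/|G|) sum_C |C| * chi_rho(C) * conj(chi(C)) with |G| = 5 for each irreducible chi in the table:
  <chi_rho, chi_0> = (1/5)[1*(10)*conj(1) + 1*(1 + 3*exp(-2*I*pi/5) + 3*exp(4*I*pi/5) + 3*exp(2*I*pi/5))*conj(1) + 1*(1 + 3*exp(-2*I*pi/5) + 3*exp(-4*I*pi/5) + 3*exp(4*I*pi/5))*conj(1) + 1*(1 + 3*exp(-4*I*pi/5) + 3*exp(4*I*pi/5) + 3*exp(2*I*pi/5))*conj(1) + 1*(1 + 3*exp(-2*I*pi/5) + 3*exp(-4*I*pi/5) + 3*exp(2*I*pi/5))*conj(1)]
      = (1/5)[(10) + (1 + 3*exp(-2*I*pi/5) + 3*exp(4*I*pi/5) + 3*exp(2*I*pi/5)) + (1 + 3*exp(-2*I*pi/5) + 3*exp(-4*I*pi/5) + 3*exp(4*I*pi/5)) + (1 + 3*exp(-4*I*pi/5) + 3*exp(4*I*pi/5) + 3*exp(2*I*pi/5)) + (1 + 3*exp(-2*I*pi/5) + 3*exp(-4*I*pi/5) + 3*exp(2*I*pi/5))] = 5/5 = 1
  <chi_rho, chi_1> = (1/5)[1*(10)*conj(1) + 1*(1 + 3*exp(-2*I*pi/5) + 3*exp(4*I*pi/5) + 3*exp(2*I*pi/5))*conj(exp(2*I*pi/5)) + 1*(1 + 3*exp(-2*I*pi/5) + 3*exp(-4*I*pi/5) + 3*exp(4*I*pi/5))*conj(exp(4*I*pi/5)) + 1*(1 + 3*exp(-4*I*pi/5) + 3*exp(4*I*pi/5) + 3*exp(2*I*pi/5))*conj(exp(-4*I*pi/5)) + 1*(1 + 3*exp(-2*I*pi/5) + 3*exp(-4*I*pi/5) + 3*exp(2*I*pi/5))*conj(exp(-2*I*pi/5))]
      = (1/5)[(10) + (3 + 3*exp(-4*I*pi/5) + exp(-2*I*pi/5) + 3*exp(2*I*pi/5)) + (3 + exp(-4*I*pi/5) + 3*exp(4*I*pi/5) + 3*exp(2*I*pi/5)) + (3 + 3*exp(-2*I*pi/5) + 3*exp(-4*I*pi/5) + exp(4*I*pi/5)) + (3 + 3*exp(-2*I*pi/5) + exp(2*I*pi/5) + 3*exp(4*I*pi/5))] = 15/5 = 3
  <chi_rho, chi_2> = (1/5)[1*(10)*conj(1) + 1*(1 + 3*exp(-2*I*pi/5) + 3*exp(4*I*pi/5) + 3*exp(2*I*pi/5))*conj(exp(4*I*pi/5)) + 1*(1 + 3*exp(-2*I*pi/5) + 3*exp(-4*I*pi/5) + 3*exp(4*I*pi/5))*conj(exp(-2*I*pi/5)) + 1*(1 + 3*exp(-4*I*pi/5) + 3*exp(4*I*pi/5) + 3*exp(2*I*pi/5))*conj(exp(2*I*pi/5)) + 1*(1 + 3*exp(-2*I*pi/5) + 3*exp(-4*I*pi/5) + 3*exp(2*I*pi/5))*conj(exp(-4*I*pi/5))]
      = (1/5)[(10) + (3 + 3*exp(-2*I*pi/5) + exp(-4*I*pi/5) + 3*exp(4*I*pi/5)) + (3 + 3*exp(-2*I*pi/5) + 3*exp(-4*I*pi/5) + exp(2*I*pi/5)) + (3 + exp(-2*I*pi/5) + 3*exp(4*I*pi/5) + 3*exp(2*I*pi/5)) + (3 + 3*exp(-4*I*pi/5) + exp(4*I*pi/5) + 3*exp(2*I*pi/5))] = 15/5 = 3
  <chi_rho, chi_3> = (1/5)[1*(10)*conj(1) + 1*(1 + 3*exp(-2*I*pi/5) + 3*exp(4*I*pi/5) + 3*exp(2*I*pi/5))*conj(exp(-4*I*pi/5)) + 1*(1 + 3*exp(-2*I*pi/5) + 3*exp(-4*I*pi/5) + 3*exp(4*I*pi/5))*conj(exp(2*I*pi/5)) + 1*(1 + 3*exp(-4*I*pi/5) + 3*exp(4*I*pi/5) + 3*exp(2*I*pi/5))*conj(exp(-2*I*pi/5)) + 1*(1 + 3*exp(-2*I*pi/5) + 3*exp(-4*I*pi/5) + 3*exp(2*I*pi/5))*conj(exp(4*I*pi/5))]
      = (1/5)[(10) + (3*exp(-2*I*pi/5) + 3*exp(-4*I*pi/5) + exp(4*I*pi/5) + 3*exp(2*I*pi/5)) + (3*exp(-4*I*pi/5) + exp(-2*I*pi/5) + 3*exp(4*I*pi/5) + 3*exp(2*I*pi/5)) + (3*exp(-2*I*pi/5) + 3*exp(-4*I*pi/5) + exp(2*I*pi/5) + 3*exp(4*I*pi/5)) + (3*exp(-2*I*pi/5) + exp(-4*I*pi/5) + 3*exp(4*I*pi/5) + 3*exp(2*I*pi/5))] = 0/5 = 0
  <chi_rho, chi_4> = (1/5)[1*(10)*conj(1) + 1*(1 + 3*exp(-2*I*pi/5) + 3*exp(4*I*pi/5) + 3*exp(2*I*pi/5))*conj(exp(-2*I*pi/5)) + 1*(1 + 3*exp(-2*I*pi/5) + 3*exp(-4*I*pi/5) + 3*exp(4*I*pi/5))*conj(exp(-4*I*pi/5)) + 1*(1 + 3*exp(-4*I*pi/5) + 3*exp(4*I*pi/5) + 3*exp(2*I*pi/5))*conj(exp(4*I*pi/5)) + 1*(1 + 3*exp(-2*I*pi/5) + 3*exp(-4*I*pi/5) + 3*exp(2*I*pi/5))*conj(exp(2*I*pi/5))]
      = (1/5)[(10) + (3 + 3*exp(-4*I*pi/5) + exp(2*I*pi/5) + 3*exp(4*I*pi/5)) + (3 + 3*exp(-2*I*pi/5) + exp(4*I*pi/5) + 3*exp(2*I*pi/5)) + (3 + 3*exp(-2*I*pi/5) + exp(-4*I*pi/5) + 3*exp(2*I*pi/5)) + (3 + 3*exp(-4*I*pi/5) + exp(-2*I*pi/5) + 3*exp(4*I*pi/5))] = 15/5 = 3
(Exp terms are combined using exp(i*s)*conj(exp(i*t)) = exp(i*(s-t)), and sums of them are collapsed using the identity that for every m > 1 the m distinct m-th roots of unity sum to 0, e.g. 1 + exp(2*I*pi/3) + exp(-2*I*pi/3) = 0.)
Dimension check: dim(rho) = sum (mult * dim) = 1*1 + 3*1 + 3*1 + 0*1 + 3*1 = 10 = chi_rho(e) = 10.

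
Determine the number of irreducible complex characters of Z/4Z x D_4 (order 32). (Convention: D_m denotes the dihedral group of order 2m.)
20

Why: The number of irreducible complex representations of a finite group equals its number of conjugacy classes. For a direct product, #classes(G x H) = #classes(G) * #classes(H). Z/4Z has 4 classes (abelian), D_4 has 5 classes, so 4 * 5 = 20, so Z/4Z x D_4 (order 32) has exactly 20 irreducible complex representations.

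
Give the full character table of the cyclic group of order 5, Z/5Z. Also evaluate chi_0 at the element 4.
Character table of Z/5Z (irreps indexed chi_0,...,chi_4 with chi_k(m) = zeta_5^(k*m), zeta_5 = exp(2*pi*i/5)):
  irrep \ class  {0} (size 1)  {1} (size 1)    {2} (size 1)    {3} (size 1)    {4} (size 1)  
  chi_0          1             1               1               1               1             
  chi_1          1             exp(2*I*pi/5)   exp(4*I*pi/5)   exp(-4*I*pi/5)  exp(-2*I*pi/5)
  chi_2          1             exp(4*I*pi/5)   exp(-2*I*pi/5)  exp(2*I*pi/5)   exp(-4*I*pi/5)
  chi_3          1             exp(-4*I*pi/5)  exp(2*I*pi/5)   exp(-2*I*pi/5)  exp(4*I*pi/5) 
  chi_4          1             exp(-2*I*pi/5)  exp(-4*I*pi/5)  exp(4*I*pi/5)   exp(2*I*pi/5) 

Spot check: chi_0(4) = zeta_5^(0*4) = zeta_5^0 = 1.

Explanation: Z/5Z is abelian, so all 5 irreducible complex representations are 1-dimensional. They are given by chi_k(m) = zeta_5^(k*m) for k = 0,...,4. Row orthogonality: sum_m chi_k(m) conj(chi_l(m)) = 5 * [k = l].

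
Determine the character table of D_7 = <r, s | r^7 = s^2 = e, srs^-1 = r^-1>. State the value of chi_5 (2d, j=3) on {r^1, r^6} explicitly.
Conjugacy classes: {e} of size 1, {r^1, r^6} of size 2, {r^2, r^5} of size 2, {r^3, r^4} of size 2, {s, sr, ..., sr^6} of size 7.
Character table:
  irrep \ class              {e} (size 1)  {r^1, r^6} (size 2)  {r^2, r^5} (size 2)  {r^3, r^4} (size 2)  {s, sr, ..., sr^6} (size 7)
  chi_1 (triv)               1             1                    1                    1                    1                          
  chi_2 (sign: r->1, s->-1)  1             1                    1                    1                    -1                         
  chi_3 (2d, j=1)            2             2*cos(2*pi/7)        -2*cos(3*pi/7)       -2*cos(pi/7)         0                          
  chi_4 (2d, j=2)            2             -2*cos(3*pi/7)       -2*cos(pi/7)         2*cos(2*pi/7)        0                          
  chi_5 (2d, j=3)            2             -2*cos(pi/7)         2*cos(2*pi/7)        -2*cos(3*pi/7)       0                          

Spot check: chi_5 (2d, j=3) on {r^1, r^6} = -2*cos(pi/7).

Argument: D_7 has order 2*7 = 14 with 5 conjugacy classes, hence 5 irreducibles. Sum of squared dims 1 + 1 + 4 + 4 + 4 = 14 = |G|. Linear characters come from the abelianisation; the 2-dimensional irreps have character r^k -> 2*cos(2*pi*j*k/7), reflections -> 0.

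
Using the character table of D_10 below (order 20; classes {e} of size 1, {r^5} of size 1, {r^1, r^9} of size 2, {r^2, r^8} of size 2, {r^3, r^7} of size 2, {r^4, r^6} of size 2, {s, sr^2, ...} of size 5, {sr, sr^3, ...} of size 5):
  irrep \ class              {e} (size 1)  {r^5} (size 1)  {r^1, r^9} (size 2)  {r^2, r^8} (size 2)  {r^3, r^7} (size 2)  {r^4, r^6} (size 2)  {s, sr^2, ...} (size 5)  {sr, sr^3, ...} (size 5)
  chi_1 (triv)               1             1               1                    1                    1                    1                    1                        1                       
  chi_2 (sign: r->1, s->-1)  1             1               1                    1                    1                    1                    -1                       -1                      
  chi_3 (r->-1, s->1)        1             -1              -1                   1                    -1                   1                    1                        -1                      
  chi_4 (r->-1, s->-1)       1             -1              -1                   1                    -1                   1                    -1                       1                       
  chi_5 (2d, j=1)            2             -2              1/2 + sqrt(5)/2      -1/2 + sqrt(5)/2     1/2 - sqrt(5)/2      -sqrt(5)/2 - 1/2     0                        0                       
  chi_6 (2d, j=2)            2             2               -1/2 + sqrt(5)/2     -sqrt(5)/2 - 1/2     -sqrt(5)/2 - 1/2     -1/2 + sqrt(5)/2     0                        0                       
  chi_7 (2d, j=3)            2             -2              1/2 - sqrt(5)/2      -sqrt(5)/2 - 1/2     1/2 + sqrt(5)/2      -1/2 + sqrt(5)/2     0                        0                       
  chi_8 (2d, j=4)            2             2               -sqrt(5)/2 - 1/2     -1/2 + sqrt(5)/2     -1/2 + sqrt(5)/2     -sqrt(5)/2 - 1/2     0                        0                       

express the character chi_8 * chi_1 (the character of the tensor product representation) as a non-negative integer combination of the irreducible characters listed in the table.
chi_8 tensor chi_1 = chi_8 (all other irreducibles have multiplicity 0).

Solution. The character of a tensor product is the pointwise product (chi_8 * chi_1)(C) = chi_8(C) * chi_1(C):
  {e}: (2)*(1), {r^5}: (2)*(1), {r^1, r^9}: (-sqrt(5)/2 - 1/2)*(1), {r^2, r^8}: (-1/2 + sqrt(5)/2)*(1), {r^3, r^7}: (-1/2 + sqrt(5)/2)*(1), {r^4, r^6}: (-sqrt(5)/2 - 1/2)*(1), {s, sr^2, ...}: (0)*(1), {sr, sr^3, ...}: (0)*(1)
so (chi_8 * chi_1) takes values
  {e} -> 2, {r^5} -> 2, {r^1, r^9} -> -sqrt(5)/2 - 1/2, {r^2, r^8} -> -1/2 + sqrt(5)/2, {r^3, r^7} -> -1/2 + sqrt(5)/2, {r^4, r^6} -> -sqrt(5)/2 - 1/2, {s, sr^2, ...} -> 0, {sr, sr^3, ...} -> 0.
Now take the inner product of this character with each irreducible chi from the table, <chi_8*chi_1, chi> = (1/20) sum_C |C| (chi_8*chi_1)(C) conj(chi(C)):
  <chi_8*chi_1, chi_1> = (1/20)[1*(2)*conj(1) + 1*(2)*conj(1) + 2*(-sqrt(5)/2 - 1/2)*conj(1) + 2*(-1/2 + sqrt(5)/2)*conj(1) + 2*(-1/2 + sqrt(5)/2)*conj(1) + 2*(-sqrt(5)/2 - 1/2)*conj(1) + 5*(0)*conj(1) + 5*(0)*conj(1)]
      = (1/20)[(2) + (2) + (-sqrt(5) - 1) + (-1 + sqrt(5)) + (-1 + sqrt(5)) + (-sqrt(5) - 1) + (0) + (0)] = 0/20 = 0
  <chi_8*chi_1, chi_2> = (1/20)[1*(2)*conj(1) + 1*(2)*conj(1) + 2*(-sqrt(5)/2 - 1/2)*conj(1) + 2*(-1/2 + sqrt(5)/2)*conj(1) + 2*(-1/2 + sqrt(5)/2)*conj(1) + 2*(-sqrt(5)/2 - 1/2)*conj(1) + 5*(0)*conj(-1) + 5*(0)*conj(-1)]
      = (1/20)[(2) + (2) + (-sqrt(5) - 1) + (-1 + sqrt(5)) + (-1 + sqrt(5)) + (-sqrt(5) - 1) + (0) + (0)] = 0/20 = 0
  <chi_8*chi_1, chi_3> = (1/20)[1*(2)*conj(1) + 1*(2)*conj(-1) + 2*(-sqrt(5)/2 - 1/2)*conj(-1) + 2*(-1/2 + sqrt(5)/2)*conj(1) + 2*(-1/2 + sqrt(5)/2)*conj(-1) + 2*(-sqrt(5)/2 - 1/2)*conj(1) + 5*(0)*conj(1) + 5*(0)*conj(-1)]
      = (1/20)[(2) + (-2) + (1 + sqrt(5)) + (-1 + sqrt(5)) + (1 - sqrt(5)) + (-sqrt(5) - 1) + (0) + (0)] = 0/20 = 0
  <chi_8*chi_1, chi_4> = (1/20)[1*(2)*conj(1) + 1*(2)*conj(-1) + 2*(-sqrt(5)/2 - 1/2)*conj(-1) + 2*(-1/2 + sqrt(5)/2)*conj(1) + 2*(-1/2 + sqrt(5)/2)*conj(-1) + 2*(-sqrt(5)/2 - 1/2)*conj(1) + 5*(0)*conj(-1) + 5*(0)*conj(1)]
      = (1/20)[(2) + (-2) + (1 + sqrt(5)) + (-1 + sqrt(5)) + (1 - sqrt(5)) + (-sqrt(5) - 1) + (0) + (0)] = 0/20 = 0
  <chi_8*chi_1, chi_5> = (1/20)[1*(2)*conj(2) + 1*(2)*conj(-2) + 2*(-sqrt(5)/2 - 1/2)*conj(1/2 + sqrt(5)/2) + 2*(-1/2 + sqrt(5)/2)*conj(-1/2 + sqrt(5)/2) + 2*(-1/2 + sqrt(5)/2)*conj(1/2 - sqrt(5)/2) + 2*(-sqrt(5)/2 - 1/2)*conj(-sqrt(5)/2 - 1/2) + 5*(0)*conj(0) + 5*(0)*conj(0)]
      = (1/20)[(4) + (-4) + (-3 - sqrt(5)) + (3 - sqrt(5)) + (-3 + sqrt(5)) + (sqrt(5) + 3) + (0) + (0)] = 0/20 = 0
  <chi_8*chi_1, chi_6> = (1/20)[1*(2)*conj(2) + 1*(2)*conj(2) + 2*(-sqrt(5)/2 - 1/2)*conj(-1/2 + sqrt(5)/2) + 2*(-1/2 + sqrt(5)/2)*conj(-sqrt(5)/2 - 1/2) + 2*(-1/2 + sqrt(5)/2)*conj(-sqrt(5)/2 - 1/2) + 2*(-sqrt(5)/2 - 1/2)*conj(-1/2 + sqrt(5)/2) + 5*(0)*conj(0) + 5*(0)*conj(0)]
      = (1/20)[(4) + (4) + (-2) + (-2) + (-2) + (-2) + (0) + (0)] = 0/20 = 0
  <chi_8*chi_1, chi_7> = (1/20)[1*(2)*conj(2) + 1*(2)*conj(-2) + 2*(-sqrt(5)/2 - 1/2)*conj(1/2 - sqrt(5)/2) + 2*(-1/2 + sqrt(5)/2)*conj(-sqrt(5)/2 - 1/2) + 2*(-1/2 + sqrt(5)/2)*conj(1/2 + sqrt(5)/2) + 2*(-sqrt(5)/2 - 1/2)*conj(-1/2 + sqrt(5)/2) + 5*(0)*conj(0) + 5*(0)*conj(0)]
      = (1/20)[(4) + (-4) + (2) + (-2) + (2) + (-2) + (0) + (0)] = 0/20 = 0
  <chi_8*chi_1, chi_8> = (1/20)[1*(2)*conj(2) + 1*(2)*conj(2) + 2*(-sqrt(5)/2 - 1/2)*conj(-sqrt(5)/2 - 1/2) + 2*(-1/2 + sqrt(5)/2)*conj(-1/2 + sqrt(5)/2) + 2*(-1/2 + sqrt(5)/2)*conj(-1/2 + sqrt(5)/2) + 2*(-sqrt(5)/2 - 1/2)*conj(-sqrt(5)/2 - 1/2) + 5*(0)*conj(0) + 5*(0)*conj(0)]
      = (1/20)[(4) + (4) + (sqrt(5) + 3) + (3 - sqrt(5)) + (3 - sqrt(5)) + (sqrt(5) + 3) + (0) + (0)] = 20/20 = 1
Hence the multiplicities are chi_8: 1. Dimension check: dim(chi_8)*dim(chi_1) = 2*1 = 2 and sum (mult * dim) = 1*2 = 2.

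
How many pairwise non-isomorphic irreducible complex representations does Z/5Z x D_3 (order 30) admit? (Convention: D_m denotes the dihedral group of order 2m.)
15

Details: The number of irreducible complex representations of a finite group equals its number of conjugacy classes. For a direct product, #classes(G x H) = #classes(G) * #classes(H). Z/5Z has 5 classes (abelian), D_3 has 3 classes, so 5 * 3 = 15, so Z/5Z x D_3 (order 30) has exactly 15 irreducible complex representations.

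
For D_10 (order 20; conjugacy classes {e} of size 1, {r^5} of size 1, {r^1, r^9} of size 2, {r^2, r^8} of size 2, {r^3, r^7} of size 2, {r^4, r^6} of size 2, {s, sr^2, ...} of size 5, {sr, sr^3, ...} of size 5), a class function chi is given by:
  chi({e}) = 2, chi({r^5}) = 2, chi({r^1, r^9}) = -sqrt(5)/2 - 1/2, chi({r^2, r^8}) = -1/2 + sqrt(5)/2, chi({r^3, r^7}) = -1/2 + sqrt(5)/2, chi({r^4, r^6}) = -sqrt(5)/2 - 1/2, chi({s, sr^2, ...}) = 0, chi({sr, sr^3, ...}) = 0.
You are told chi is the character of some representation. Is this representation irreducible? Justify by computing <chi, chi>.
Irreducible: <chi, chi> = 1.

Working: <chi, chi> = (1/|G|) sum_C |C| * |chi(C)|^2 = (1/20)[1*|2|^2 + 1*|2|^2 + 2*|-sqrt(5)/2 - 1/2|^2 + 2*|-1/2 + sqrt(5)/2|^2 + 2*|-1/2 + sqrt(5)/2|^2 + 2*|-sqrt(5)/2 - 1/2|^2 + 5*|0|^2 + 5*|0|^2]
  = (1/20)[(4) + (4) + (sqrt(5) + 3) + (3 - sqrt(5)) + (3 - sqrt(5)) + (sqrt(5) + 3) + (0) + (0)] = 20/20 = 1.
A character is irreducible iff <chi, chi> = 1, so this representation is irreducible.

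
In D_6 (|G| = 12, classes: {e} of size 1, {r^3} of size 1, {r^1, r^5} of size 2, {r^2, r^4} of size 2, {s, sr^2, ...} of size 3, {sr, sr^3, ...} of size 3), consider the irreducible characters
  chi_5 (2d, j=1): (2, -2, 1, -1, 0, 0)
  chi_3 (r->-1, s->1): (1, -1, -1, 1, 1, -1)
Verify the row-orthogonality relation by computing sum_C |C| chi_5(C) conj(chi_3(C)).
Sum = 0; so <chi_5, chi_3> = 0 (distinct irreducibles are orthogonal).

Argument: Compute term by term over conjugacy classes (|C| * chi_5(C) * conj(chi_3(C))):
  1*(2)*conj(1) + 1*(-2)*conj(-1) + 2*(1)*conj(-1) + 2*(-1)*conj(1) + 3*(0)*conj(1) + 3*(0)*conj(-1)
  = (2) + (2) + (-2) + (-2) + (0) + (0)
  = 0.
Dividing by |G| = 12 gives 0/12 = 0, matching the row-orthogonality relation <chi_5, chi_3> = [chi_5 = chi_3].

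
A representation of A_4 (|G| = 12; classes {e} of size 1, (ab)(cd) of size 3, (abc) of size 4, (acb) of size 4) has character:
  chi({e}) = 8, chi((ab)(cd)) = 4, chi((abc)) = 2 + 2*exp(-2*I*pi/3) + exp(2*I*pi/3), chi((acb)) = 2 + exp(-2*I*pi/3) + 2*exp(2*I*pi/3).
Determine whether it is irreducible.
Not irreducible (reducible): <chi, chi> = 10 > 1.

Argument: <chi, chi> = (1/|G|) sum_C |C| * |chi(C)|^2 = (1/12)[1*|8|^2 + 3*|4|^2 + 4*|2 + 2*exp(-2*I*pi/3) + exp(2*I*pi/3)|^2 + 4*|2 + exp(-2*I*pi/3) + 2*exp(2*I*pi/3)|^2]
  = (1/12)[(64) + (48) + (4) + (4)] = 120/12 = 10.
(Exp terms are combined using exp(i*s)*conj(exp(i*t)) = exp(i*(s-t)), and sums of them are collapsed using the identity that for every m > 1 the m distinct m-th roots of unity sum to 0, e.g. 1 + exp(2*I*pi/3) + exp(-2*I*pi/3) = 0.)
A character is irreducible iff <chi, chi> = 1, so this representation is reducible.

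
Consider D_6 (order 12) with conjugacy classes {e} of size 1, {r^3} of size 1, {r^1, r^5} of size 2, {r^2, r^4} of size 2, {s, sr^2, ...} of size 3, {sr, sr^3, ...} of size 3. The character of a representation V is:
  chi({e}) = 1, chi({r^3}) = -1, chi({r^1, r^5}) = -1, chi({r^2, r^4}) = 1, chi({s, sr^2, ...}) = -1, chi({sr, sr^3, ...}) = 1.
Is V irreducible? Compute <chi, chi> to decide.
Irreducible: <chi, chi> = 1.

Derivation: <chi, chi> = (1/|G|) sum_C |C| * |chi(C)|^2 = (1/12)[1*|1|^2 + 1*|-1|^2 + 2*|-1|^2 + 2*|1|^2 + 3*|-1|^2 + 3*|1|^2]
  = (1/12)[(1) + (1) + (2) + (2) + (3) + (3)] = 12/12 = 1.
A character is irreducible iff <chi, chi> = 1, so this representation is irreducible.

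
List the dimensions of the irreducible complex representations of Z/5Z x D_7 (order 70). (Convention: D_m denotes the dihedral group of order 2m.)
Dimensions: 1, 1, 1, 1, 1, 1, 1, 1, 1, 1, 2, 2, 2, 2, 2, 2, 2, 2, 2, 2, 2, 2, 2, 2, 2

Derivation: There are 25 irreducibles (= number of conjugacy classes). Their dimensions d_i satisfy sum d_i^2 = |G| = 70: 1 + 1 + 1 + 1 + 1 + 1 + 1 + 1 + 1 + 1 + 4 + 4 + 4 + 4 + 4 + 4 + 4 + 4 + 4 + 4 + 4 + 4 + 4 + 4 + 4 = 70. (For the product with Z/5Z: each of the 5 1-dim characters of Z/5Z tensors with each irrep of D_7, giving 5 copies of each D_7-dimension.)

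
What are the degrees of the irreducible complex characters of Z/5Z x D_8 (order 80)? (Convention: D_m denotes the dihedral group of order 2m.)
Dimensions: 1, 1, 1, 1, 1, 1, 1, 1, 1, 1, 1, 1, 1, 1, 1, 1, 1, 1, 1, 1, 2, 2, 2, 2, 2, 2, 2, 2, 2, 2, 2, 2, 2, 2, 2

Explanation: There are 35 irreducibles (= number of conjugacy classes). Their dimensions d_i satisfy sum d_i^2 = |G| = 80: 1 + 1 + 1 + 1 + 1 + 1 + 1 + 1 + 1 + 1 + 1 + 1 + 1 + 1 + 1 + 1 + 1 + 1 + 1 + 1 + 4 + 4 + 4 + 4 + 4 + 4 + 4 + 4 + 4 + 4 + 4 + 4 + 4 + 4 + 4 = 80. (For the product with Z/5Z: each of the 5 1-dim characters of Z/5Z tensors with each irrep of D_8, giving 5 copies of each D_8-dimension.)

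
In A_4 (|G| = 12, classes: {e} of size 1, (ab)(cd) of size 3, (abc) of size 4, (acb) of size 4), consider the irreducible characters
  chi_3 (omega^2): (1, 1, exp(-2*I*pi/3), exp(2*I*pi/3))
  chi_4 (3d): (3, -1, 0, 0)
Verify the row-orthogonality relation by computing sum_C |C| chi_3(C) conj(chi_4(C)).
Sum = 0; so <chi_3, chi_4> = 0 (distinct irreducibles are orthogonal).

Argument: Compute term by term over conjugacy classes (|C| * chi_3(C) * conj(chi_4(C))):
  1*(1)*conj(3) + 3*(1)*conj(-1) + 4*(exp(-2*I*pi/3))*conj(0) + 4*(exp(2*I*pi/3))*conj(0)
  = (3) + (-3) + (0) + (0)
  = 0.
(Exp terms are combined using exp(i*s)*conj(exp(i*t)) = exp(i*(s-t)), and sums of them are collapsed using the identity that for every m > 1 the m distinct m-th roots of unity sum to 0, e.g. 1 + exp(2*I*pi/3) + exp(-2*I*pi/3) = 0.)
Dividing by |G| = 12 gives 0/12 = 0, matching the row-orthogonality relation <chi_3, chi_4> = [chi_3 = chi_4].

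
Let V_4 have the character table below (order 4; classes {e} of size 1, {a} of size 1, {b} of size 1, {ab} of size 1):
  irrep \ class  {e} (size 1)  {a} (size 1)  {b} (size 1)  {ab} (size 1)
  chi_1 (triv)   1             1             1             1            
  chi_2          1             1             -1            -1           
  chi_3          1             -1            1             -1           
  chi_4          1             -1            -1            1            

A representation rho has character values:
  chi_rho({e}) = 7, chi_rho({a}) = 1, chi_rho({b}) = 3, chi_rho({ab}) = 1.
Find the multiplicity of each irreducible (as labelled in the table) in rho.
Multiplicities: chi_1: 3, chi_2: 1, chi_3: 2, chi_4: 1.

Explanation: Use <chi_rho, chi> = (1/|G|) sum_C |C| * chi_rho(C) * conj(chi(C)) with |G| = 4 for each irreducible chi in the table:
  <chi_rho, chi_1> = (1/4)[1*(7)*conj(1) + 1*(1)*conj(1) + 1*(3)*conj(1) + 1*(1)*conj(1)]
      = (1/4)[(7) + (1) + (3) + (1)] = 12/4 = 3
  <chi_rho, chi_2> = (1/4)[1*(7)*conj(1) + 1*(1)*conj(1) + 1*(3)*conj(-1) + 1*(1)*conj(-1)]
      = (1/4)[(7) + (1) + (-3) + (-1)] = 4/4 = 1
  <chi_rho, chi_3> = (1/4)[1*(7)*conj(1) + 1*(1)*conj(-1) + 1*(3)*conj(1) + 1*(1)*conj(-1)]
      = (1/4)[(7) + (-1) + (3) + (-1)] = 8/4 = 2
  <chi_rho, chi_4> = (1/4)[1*(7)*conj(1) + 1*(1)*conj(-1) + 1*(3)*conj(-1) + 1*(1)*conj(1)]
      = (1/4)[(7) + (-1) + (-3) + (1)] = 4/4 = 1
Dimension check: dim(rho) = sum (mult * dim) = 3*1 + 1*1 + 2*1 + 1*1 = 7 = chi_rho(e) = 7.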